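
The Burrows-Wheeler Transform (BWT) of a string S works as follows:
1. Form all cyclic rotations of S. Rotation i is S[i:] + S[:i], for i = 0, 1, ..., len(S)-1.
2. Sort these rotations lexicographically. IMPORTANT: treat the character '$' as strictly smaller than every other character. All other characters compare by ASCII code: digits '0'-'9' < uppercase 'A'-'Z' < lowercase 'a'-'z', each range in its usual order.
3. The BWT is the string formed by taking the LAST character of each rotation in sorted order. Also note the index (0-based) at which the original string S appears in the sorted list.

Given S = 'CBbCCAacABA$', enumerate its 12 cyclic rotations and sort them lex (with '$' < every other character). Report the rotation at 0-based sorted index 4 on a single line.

Answer: BA$CBbCCAacA

Derivation:
All 12 rotations (rotation i = S[i:]+S[:i]):
  rot[0] = CBbCCAacABA$
  rot[1] = BbCCAacABA$C
  rot[2] = bCCAacABA$CB
  rot[3] = CCAacABA$CBb
  rot[4] = CAacABA$CBbC
  rot[5] = AacABA$CBbCC
  rot[6] = acABA$CBbCCA
  rot[7] = cABA$CBbCCAa
  rot[8] = ABA$CBbCCAac
  rot[9] = BA$CBbCCAacA
  rot[10] = A$CBbCCAacAB
  rot[11] = $CBbCCAacABA
Sorted (with $ < everything):
  sorted[0] = $CBbCCAacABA
  sorted[1] = A$CBbCCAacAB
  sorted[2] = ABA$CBbCCAac
  sorted[3] = AacABA$CBbCC
  sorted[4] = BA$CBbCCAacA
  sorted[5] = BbCCAacABA$C
  sorted[6] = CAacABA$CBbC
  sorted[7] = CBbCCAacABA$
  sorted[8] = CCAacABA$CBb
  sorted[9] = acABA$CBbCCA
  sorted[10] = bCCAacABA$CB
  sorted[11] = cABA$CBbCCAa
sorted[4] = BA$CBbCCAacA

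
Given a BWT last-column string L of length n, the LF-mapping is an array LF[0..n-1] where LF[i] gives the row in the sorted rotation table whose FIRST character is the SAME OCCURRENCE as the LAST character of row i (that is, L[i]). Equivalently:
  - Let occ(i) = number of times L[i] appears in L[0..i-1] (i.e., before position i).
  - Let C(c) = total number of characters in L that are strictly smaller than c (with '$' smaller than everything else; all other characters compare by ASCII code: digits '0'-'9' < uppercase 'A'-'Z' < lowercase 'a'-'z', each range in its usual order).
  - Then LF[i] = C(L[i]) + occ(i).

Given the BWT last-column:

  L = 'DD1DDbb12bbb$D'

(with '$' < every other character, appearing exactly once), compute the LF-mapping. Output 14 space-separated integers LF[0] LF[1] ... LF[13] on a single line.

Answer: 4 5 1 6 7 9 10 2 3 11 12 13 0 8

Derivation:
Char counts: '$':1, '1':2, '2':1, 'D':5, 'b':5
C (first-col start): C('$')=0, C('1')=1, C('2')=3, C('D')=4, C('b')=9
L[0]='D': occ=0, LF[0]=C('D')+0=4+0=4
L[1]='D': occ=1, LF[1]=C('D')+1=4+1=5
L[2]='1': occ=0, LF[2]=C('1')+0=1+0=1
L[3]='D': occ=2, LF[3]=C('D')+2=4+2=6
L[4]='D': occ=3, LF[4]=C('D')+3=4+3=7
L[5]='b': occ=0, LF[5]=C('b')+0=9+0=9
L[6]='b': occ=1, LF[6]=C('b')+1=9+1=10
L[7]='1': occ=1, LF[7]=C('1')+1=1+1=2
L[8]='2': occ=0, LF[8]=C('2')+0=3+0=3
L[9]='b': occ=2, LF[9]=C('b')+2=9+2=11
L[10]='b': occ=3, LF[10]=C('b')+3=9+3=12
L[11]='b': occ=4, LF[11]=C('b')+4=9+4=13
L[12]='$': occ=0, LF[12]=C('$')+0=0+0=0
L[13]='D': occ=4, LF[13]=C('D')+4=4+4=8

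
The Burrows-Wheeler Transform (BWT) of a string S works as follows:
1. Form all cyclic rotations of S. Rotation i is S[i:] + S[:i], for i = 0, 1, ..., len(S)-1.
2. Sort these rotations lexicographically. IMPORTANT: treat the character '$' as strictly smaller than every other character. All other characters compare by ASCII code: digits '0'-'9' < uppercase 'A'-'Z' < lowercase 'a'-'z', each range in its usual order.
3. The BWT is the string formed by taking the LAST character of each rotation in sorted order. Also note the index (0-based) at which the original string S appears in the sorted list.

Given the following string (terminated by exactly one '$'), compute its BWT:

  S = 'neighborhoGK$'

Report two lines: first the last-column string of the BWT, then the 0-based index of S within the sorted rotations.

Answer: KoGhnigre$hbo
9

Derivation:
All 13 rotations (rotation i = S[i:]+S[:i]):
  rot[0] = neighborhoGK$
  rot[1] = eighborhoGK$n
  rot[2] = ighborhoGK$ne
  rot[3] = ghborhoGK$nei
  rot[4] = hborhoGK$neig
  rot[5] = borhoGK$neigh
  rot[6] = orhoGK$neighb
  rot[7] = rhoGK$neighbo
  rot[8] = hoGK$neighbor
  rot[9] = oGK$neighborh
  rot[10] = GK$neighborho
  rot[11] = K$neighborhoG
  rot[12] = $neighborhoGK
Sorted (with $ < everything):
  sorted[0] = $neighborhoGK  (last char: 'K')
  sorted[1] = GK$neighborho  (last char: 'o')
  sorted[2] = K$neighborhoG  (last char: 'G')
  sorted[3] = borhoGK$neigh  (last char: 'h')
  sorted[4] = eighborhoGK$n  (last char: 'n')
  sorted[5] = ghborhoGK$nei  (last char: 'i')
  sorted[6] = hborhoGK$neig  (last char: 'g')
  sorted[7] = hoGK$neighbor  (last char: 'r')
  sorted[8] = ighborhoGK$ne  (last char: 'e')
  sorted[9] = neighborhoGK$  (last char: '$')
  sorted[10] = oGK$neighborh  (last char: 'h')
  sorted[11] = orhoGK$neighb  (last char: 'b')
  sorted[12] = rhoGK$neighbo  (last char: 'o')
Last column: KoGhnigre$hbo
Original string S is at sorted index 9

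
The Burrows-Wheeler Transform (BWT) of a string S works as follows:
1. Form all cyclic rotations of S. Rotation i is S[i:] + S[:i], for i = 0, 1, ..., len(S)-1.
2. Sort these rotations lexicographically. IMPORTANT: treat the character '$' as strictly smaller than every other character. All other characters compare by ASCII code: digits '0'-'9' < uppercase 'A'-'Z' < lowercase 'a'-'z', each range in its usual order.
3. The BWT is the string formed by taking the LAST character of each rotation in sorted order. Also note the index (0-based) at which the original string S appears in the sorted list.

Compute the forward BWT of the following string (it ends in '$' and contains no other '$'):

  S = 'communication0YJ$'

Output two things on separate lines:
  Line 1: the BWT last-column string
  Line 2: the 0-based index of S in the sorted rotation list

All 17 rotations (rotation i = S[i:]+S[:i]):
  rot[0] = communication0YJ$
  rot[1] = ommunication0YJ$c
  rot[2] = mmunication0YJ$co
  rot[3] = munication0YJ$com
  rot[4] = unication0YJ$comm
  rot[5] = nication0YJ$commu
  rot[6] = ication0YJ$commun
  rot[7] = cation0YJ$communi
  rot[8] = ation0YJ$communic
  rot[9] = tion0YJ$communica
  rot[10] = ion0YJ$communicat
  rot[11] = on0YJ$communicati
  rot[12] = n0YJ$communicatio
  rot[13] = 0YJ$communication
  rot[14] = YJ$communication0
  rot[15] = J$communication0Y
  rot[16] = $communication0YJ
Sorted (with $ < everything):
  sorted[0] = $communication0YJ  (last char: 'J')
  sorted[1] = 0YJ$communication  (last char: 'n')
  sorted[2] = J$communication0Y  (last char: 'Y')
  sorted[3] = YJ$communication0  (last char: '0')
  sorted[4] = ation0YJ$communic  (last char: 'c')
  sorted[5] = cation0YJ$communi  (last char: 'i')
  sorted[6] = communication0YJ$  (last char: '$')
  sorted[7] = ication0YJ$commun  (last char: 'n')
  sorted[8] = ion0YJ$communicat  (last char: 't')
  sorted[9] = mmunication0YJ$co  (last char: 'o')
  sorted[10] = munication0YJ$com  (last char: 'm')
  sorted[11] = n0YJ$communicatio  (last char: 'o')
  sorted[12] = nication0YJ$commu  (last char: 'u')
  sorted[13] = ommunication0YJ$c  (last char: 'c')
  sorted[14] = on0YJ$communicati  (last char: 'i')
  sorted[15] = tion0YJ$communica  (last char: 'a')
  sorted[16] = unication0YJ$comm  (last char: 'm')
Last column: JnY0ci$ntomouciam
Original string S is at sorted index 6

Answer: JnY0ci$ntomouciam
6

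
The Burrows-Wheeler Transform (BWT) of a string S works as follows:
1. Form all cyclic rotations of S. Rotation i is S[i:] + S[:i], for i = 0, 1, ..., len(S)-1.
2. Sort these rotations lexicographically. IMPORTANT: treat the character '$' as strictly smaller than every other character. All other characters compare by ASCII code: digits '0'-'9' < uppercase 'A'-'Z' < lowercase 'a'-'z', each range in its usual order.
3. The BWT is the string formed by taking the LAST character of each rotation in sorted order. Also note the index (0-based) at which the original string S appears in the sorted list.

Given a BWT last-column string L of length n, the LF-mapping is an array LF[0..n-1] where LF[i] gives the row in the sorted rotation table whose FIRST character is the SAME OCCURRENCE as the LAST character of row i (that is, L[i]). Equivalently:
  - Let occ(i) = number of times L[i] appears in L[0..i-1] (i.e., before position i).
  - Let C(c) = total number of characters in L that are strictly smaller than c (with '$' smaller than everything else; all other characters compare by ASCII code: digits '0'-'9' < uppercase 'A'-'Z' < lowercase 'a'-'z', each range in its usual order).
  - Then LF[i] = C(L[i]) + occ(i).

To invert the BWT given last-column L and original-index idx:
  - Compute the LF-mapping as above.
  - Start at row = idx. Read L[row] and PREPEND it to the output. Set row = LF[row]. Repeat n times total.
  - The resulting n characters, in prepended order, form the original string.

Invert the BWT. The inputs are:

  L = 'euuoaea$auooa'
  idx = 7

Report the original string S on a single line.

Answer: oaouaauouaee$

Derivation:
LF mapping: 5 10 11 7 1 6 2 0 3 12 8 9 4
Walk LF starting at row 7, prepending L[row]:
  step 1: row=7, L[7]='$', prepend. Next row=LF[7]=0
  step 2: row=0, L[0]='e', prepend. Next row=LF[0]=5
  step 3: row=5, L[5]='e', prepend. Next row=LF[5]=6
  step 4: row=6, L[6]='a', prepend. Next row=LF[6]=2
  step 5: row=2, L[2]='u', prepend. Next row=LF[2]=11
  step 6: row=11, L[11]='o', prepend. Next row=LF[11]=9
  step 7: row=9, L[9]='u', prepend. Next row=LF[9]=12
  step 8: row=12, L[12]='a', prepend. Next row=LF[12]=4
  step 9: row=4, L[4]='a', prepend. Next row=LF[4]=1
  step 10: row=1, L[1]='u', prepend. Next row=LF[1]=10
  step 11: row=10, L[10]='o', prepend. Next row=LF[10]=8
  step 12: row=8, L[8]='a', prepend. Next row=LF[8]=3
  step 13: row=3, L[3]='o', prepend. Next row=LF[3]=7
Reversed output: oaouaauouaee$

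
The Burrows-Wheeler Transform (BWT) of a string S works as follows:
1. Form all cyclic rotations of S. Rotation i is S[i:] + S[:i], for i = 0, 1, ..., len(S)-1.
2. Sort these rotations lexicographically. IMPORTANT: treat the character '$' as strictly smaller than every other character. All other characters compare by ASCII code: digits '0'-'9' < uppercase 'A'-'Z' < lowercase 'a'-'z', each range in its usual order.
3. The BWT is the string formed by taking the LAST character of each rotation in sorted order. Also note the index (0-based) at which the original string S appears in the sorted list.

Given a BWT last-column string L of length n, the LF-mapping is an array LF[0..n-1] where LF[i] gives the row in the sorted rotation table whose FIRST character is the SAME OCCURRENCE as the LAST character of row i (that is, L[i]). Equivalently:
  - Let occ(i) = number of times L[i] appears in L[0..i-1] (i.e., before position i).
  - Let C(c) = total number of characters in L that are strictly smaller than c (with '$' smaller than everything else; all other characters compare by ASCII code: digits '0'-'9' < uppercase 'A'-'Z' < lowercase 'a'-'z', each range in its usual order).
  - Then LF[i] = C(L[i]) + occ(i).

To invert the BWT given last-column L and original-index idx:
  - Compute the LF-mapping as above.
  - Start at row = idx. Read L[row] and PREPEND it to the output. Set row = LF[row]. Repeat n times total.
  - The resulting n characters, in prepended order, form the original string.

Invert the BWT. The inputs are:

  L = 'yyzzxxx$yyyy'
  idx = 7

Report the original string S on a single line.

Answer: yyzxyyzxyxy$

Derivation:
LF mapping: 4 5 10 11 1 2 3 0 6 7 8 9
Walk LF starting at row 7, prepending L[row]:
  step 1: row=7, L[7]='$', prepend. Next row=LF[7]=0
  step 2: row=0, L[0]='y', prepend. Next row=LF[0]=4
  step 3: row=4, L[4]='x', prepend. Next row=LF[4]=1
  step 4: row=1, L[1]='y', prepend. Next row=LF[1]=5
  step 5: row=5, L[5]='x', prepend. Next row=LF[5]=2
  step 6: row=2, L[2]='z', prepend. Next row=LF[2]=10
  step 7: row=10, L[10]='y', prepend. Next row=LF[10]=8
  step 8: row=8, L[8]='y', prepend. Next row=LF[8]=6
  step 9: row=6, L[6]='x', prepend. Next row=LF[6]=3
  step 10: row=3, L[3]='z', prepend. Next row=LF[3]=11
  step 11: row=11, L[11]='y', prepend. Next row=LF[11]=9
  step 12: row=9, L[9]='y', prepend. Next row=LF[9]=7
Reversed output: yyzxyyzxyxy$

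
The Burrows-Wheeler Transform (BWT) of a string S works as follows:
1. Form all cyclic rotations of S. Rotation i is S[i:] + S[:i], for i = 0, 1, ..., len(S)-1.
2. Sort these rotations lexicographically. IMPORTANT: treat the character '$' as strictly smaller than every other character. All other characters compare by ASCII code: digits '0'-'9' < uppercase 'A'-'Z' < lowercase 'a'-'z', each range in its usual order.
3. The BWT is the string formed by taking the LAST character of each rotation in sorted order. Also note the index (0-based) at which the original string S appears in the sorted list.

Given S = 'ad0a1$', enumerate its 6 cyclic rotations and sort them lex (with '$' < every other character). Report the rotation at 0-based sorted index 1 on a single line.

Answer: 0a1$ad

Derivation:
All 6 rotations (rotation i = S[i:]+S[:i]):
  rot[0] = ad0a1$
  rot[1] = d0a1$a
  rot[2] = 0a1$ad
  rot[3] = a1$ad0
  rot[4] = 1$ad0a
  rot[5] = $ad0a1
Sorted (with $ < everything):
  sorted[0] = $ad0a1
  sorted[1] = 0a1$ad
  sorted[2] = 1$ad0a
  sorted[3] = a1$ad0
  sorted[4] = ad0a1$
  sorted[5] = d0a1$a
sorted[1] = 0a1$ad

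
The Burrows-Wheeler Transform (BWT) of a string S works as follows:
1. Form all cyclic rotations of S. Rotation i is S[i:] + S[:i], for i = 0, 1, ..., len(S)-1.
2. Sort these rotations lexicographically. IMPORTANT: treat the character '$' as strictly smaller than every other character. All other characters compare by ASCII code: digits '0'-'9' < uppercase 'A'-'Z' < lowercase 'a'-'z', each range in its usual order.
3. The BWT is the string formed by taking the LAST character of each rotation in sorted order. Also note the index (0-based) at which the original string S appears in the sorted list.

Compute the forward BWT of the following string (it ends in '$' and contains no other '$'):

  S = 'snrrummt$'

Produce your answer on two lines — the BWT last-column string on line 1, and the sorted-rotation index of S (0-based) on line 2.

Answer: tumsnr$mr
6

Derivation:
All 9 rotations (rotation i = S[i:]+S[:i]):
  rot[0] = snrrummt$
  rot[1] = nrrummt$s
  rot[2] = rrummt$sn
  rot[3] = rummt$snr
  rot[4] = ummt$snrr
  rot[5] = mmt$snrru
  rot[6] = mt$snrrum
  rot[7] = t$snrrumm
  rot[8] = $snrrummt
Sorted (with $ < everything):
  sorted[0] = $snrrummt  (last char: 't')
  sorted[1] = mmt$snrru  (last char: 'u')
  sorted[2] = mt$snrrum  (last char: 'm')
  sorted[3] = nrrummt$s  (last char: 's')
  sorted[4] = rrummt$sn  (last char: 'n')
  sorted[5] = rummt$snr  (last char: 'r')
  sorted[6] = snrrummt$  (last char: '$')
  sorted[7] = t$snrrumm  (last char: 'm')
  sorted[8] = ummt$snrr  (last char: 'r')
Last column: tumsnr$mr
Original string S is at sorted index 6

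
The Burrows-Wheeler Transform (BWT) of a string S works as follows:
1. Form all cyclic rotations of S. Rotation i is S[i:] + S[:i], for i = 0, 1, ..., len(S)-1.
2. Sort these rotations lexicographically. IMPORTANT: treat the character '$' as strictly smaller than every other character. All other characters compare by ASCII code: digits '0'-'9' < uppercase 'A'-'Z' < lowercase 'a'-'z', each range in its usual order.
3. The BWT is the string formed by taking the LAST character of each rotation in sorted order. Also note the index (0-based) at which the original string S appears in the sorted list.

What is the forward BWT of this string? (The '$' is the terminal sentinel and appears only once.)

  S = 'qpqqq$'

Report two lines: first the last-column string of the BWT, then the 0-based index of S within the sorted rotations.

Answer: qqq$qp
3

Derivation:
All 6 rotations (rotation i = S[i:]+S[:i]):
  rot[0] = qpqqq$
  rot[1] = pqqq$q
  rot[2] = qqq$qp
  rot[3] = qq$qpq
  rot[4] = q$qpqq
  rot[5] = $qpqqq
Sorted (with $ < everything):
  sorted[0] = $qpqqq  (last char: 'q')
  sorted[1] = pqqq$q  (last char: 'q')
  sorted[2] = q$qpqq  (last char: 'q')
  sorted[3] = qpqqq$  (last char: '$')
  sorted[4] = qq$qpq  (last char: 'q')
  sorted[5] = qqq$qp  (last char: 'p')
Last column: qqq$qp
Original string S is at sorted index 3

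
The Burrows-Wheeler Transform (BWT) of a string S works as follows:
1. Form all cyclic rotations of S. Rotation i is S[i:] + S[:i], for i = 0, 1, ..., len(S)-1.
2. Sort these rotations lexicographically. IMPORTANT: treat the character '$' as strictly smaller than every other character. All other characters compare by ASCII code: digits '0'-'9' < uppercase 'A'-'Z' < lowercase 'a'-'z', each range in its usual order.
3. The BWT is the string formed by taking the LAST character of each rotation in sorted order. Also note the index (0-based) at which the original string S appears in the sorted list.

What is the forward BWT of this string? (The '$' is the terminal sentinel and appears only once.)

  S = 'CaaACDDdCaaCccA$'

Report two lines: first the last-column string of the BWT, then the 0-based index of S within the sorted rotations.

Answer: AcaA$daCDaaCCcCD
4

Derivation:
All 16 rotations (rotation i = S[i:]+S[:i]):
  rot[0] = CaaACDDdCaaCccA$
  rot[1] = aaACDDdCaaCccA$C
  rot[2] = aACDDdCaaCccA$Ca
  rot[3] = ACDDdCaaCccA$Caa
  rot[4] = CDDdCaaCccA$CaaA
  rot[5] = DDdCaaCccA$CaaAC
  rot[6] = DdCaaCccA$CaaACD
  rot[7] = dCaaCccA$CaaACDD
  rot[8] = CaaCccA$CaaACDDd
  rot[9] = aaCccA$CaaACDDdC
  rot[10] = aCccA$CaaACDDdCa
  rot[11] = CccA$CaaACDDdCaa
  rot[12] = ccA$CaaACDDdCaaC
  rot[13] = cA$CaaACDDdCaaCc
  rot[14] = A$CaaACDDdCaaCcc
  rot[15] = $CaaACDDdCaaCccA
Sorted (with $ < everything):
  sorted[0] = $CaaACDDdCaaCccA  (last char: 'A')
  sorted[1] = A$CaaACDDdCaaCcc  (last char: 'c')
  sorted[2] = ACDDdCaaCccA$Caa  (last char: 'a')
  sorted[3] = CDDdCaaCccA$CaaA  (last char: 'A')
  sorted[4] = CaaACDDdCaaCccA$  (last char: '$')
  sorted[5] = CaaCccA$CaaACDDd  (last char: 'd')
  sorted[6] = CccA$CaaACDDdCaa  (last char: 'a')
  sorted[7] = DDdCaaCccA$CaaAC  (last char: 'C')
  sorted[8] = DdCaaCccA$CaaACD  (last char: 'D')
  sorted[9] = aACDDdCaaCccA$Ca  (last char: 'a')
  sorted[10] = aCccA$CaaACDDdCa  (last char: 'a')
  sorted[11] = aaACDDdCaaCccA$C  (last char: 'C')
  sorted[12] = aaCccA$CaaACDDdC  (last char: 'C')
  sorted[13] = cA$CaaACDDdCaaCc  (last char: 'c')
  sorted[14] = ccA$CaaACDDdCaaC  (last char: 'C')
  sorted[15] = dCaaCccA$CaaACDD  (last char: 'D')
Last column: AcaA$daCDaaCCcCD
Original string S is at sorted index 4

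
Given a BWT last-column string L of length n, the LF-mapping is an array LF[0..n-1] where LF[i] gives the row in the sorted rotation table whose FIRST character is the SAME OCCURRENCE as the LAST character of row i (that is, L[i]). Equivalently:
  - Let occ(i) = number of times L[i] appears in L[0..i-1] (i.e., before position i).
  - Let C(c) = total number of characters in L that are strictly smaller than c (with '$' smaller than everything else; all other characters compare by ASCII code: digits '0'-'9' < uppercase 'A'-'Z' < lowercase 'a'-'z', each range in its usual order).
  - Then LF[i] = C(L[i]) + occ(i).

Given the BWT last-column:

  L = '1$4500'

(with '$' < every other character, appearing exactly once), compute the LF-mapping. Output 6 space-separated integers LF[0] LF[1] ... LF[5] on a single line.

Char counts: '$':1, '0':2, '1':1, '4':1, '5':1
C (first-col start): C('$')=0, C('0')=1, C('1')=3, C('4')=4, C('5')=5
L[0]='1': occ=0, LF[0]=C('1')+0=3+0=3
L[1]='$': occ=0, LF[1]=C('$')+0=0+0=0
L[2]='4': occ=0, LF[2]=C('4')+0=4+0=4
L[3]='5': occ=0, LF[3]=C('5')+0=5+0=5
L[4]='0': occ=0, LF[4]=C('0')+0=1+0=1
L[5]='0': occ=1, LF[5]=C('0')+1=1+1=2

Answer: 3 0 4 5 1 2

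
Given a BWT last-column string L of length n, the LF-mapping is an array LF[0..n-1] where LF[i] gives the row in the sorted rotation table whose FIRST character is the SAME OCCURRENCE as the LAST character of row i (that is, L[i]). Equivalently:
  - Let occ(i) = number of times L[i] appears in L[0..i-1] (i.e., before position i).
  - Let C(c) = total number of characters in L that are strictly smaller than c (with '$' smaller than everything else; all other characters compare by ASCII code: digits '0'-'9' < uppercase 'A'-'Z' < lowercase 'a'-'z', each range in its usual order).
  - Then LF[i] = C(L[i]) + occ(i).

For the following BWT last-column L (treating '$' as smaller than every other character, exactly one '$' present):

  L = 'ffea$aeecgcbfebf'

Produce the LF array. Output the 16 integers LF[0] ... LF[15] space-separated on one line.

Char counts: '$':1, 'a':2, 'b':2, 'c':2, 'e':4, 'f':4, 'g':1
C (first-col start): C('$')=0, C('a')=1, C('b')=3, C('c')=5, C('e')=7, C('f')=11, C('g')=15
L[0]='f': occ=0, LF[0]=C('f')+0=11+0=11
L[1]='f': occ=1, LF[1]=C('f')+1=11+1=12
L[2]='e': occ=0, LF[2]=C('e')+0=7+0=7
L[3]='a': occ=0, LF[3]=C('a')+0=1+0=1
L[4]='$': occ=0, LF[4]=C('$')+0=0+0=0
L[5]='a': occ=1, LF[5]=C('a')+1=1+1=2
L[6]='e': occ=1, LF[6]=C('e')+1=7+1=8
L[7]='e': occ=2, LF[7]=C('e')+2=7+2=9
L[8]='c': occ=0, LF[8]=C('c')+0=5+0=5
L[9]='g': occ=0, LF[9]=C('g')+0=15+0=15
L[10]='c': occ=1, LF[10]=C('c')+1=5+1=6
L[11]='b': occ=0, LF[11]=C('b')+0=3+0=3
L[12]='f': occ=2, LF[12]=C('f')+2=11+2=13
L[13]='e': occ=3, LF[13]=C('e')+3=7+3=10
L[14]='b': occ=1, LF[14]=C('b')+1=3+1=4
L[15]='f': occ=3, LF[15]=C('f')+3=11+3=14

Answer: 11 12 7 1 0 2 8 9 5 15 6 3 13 10 4 14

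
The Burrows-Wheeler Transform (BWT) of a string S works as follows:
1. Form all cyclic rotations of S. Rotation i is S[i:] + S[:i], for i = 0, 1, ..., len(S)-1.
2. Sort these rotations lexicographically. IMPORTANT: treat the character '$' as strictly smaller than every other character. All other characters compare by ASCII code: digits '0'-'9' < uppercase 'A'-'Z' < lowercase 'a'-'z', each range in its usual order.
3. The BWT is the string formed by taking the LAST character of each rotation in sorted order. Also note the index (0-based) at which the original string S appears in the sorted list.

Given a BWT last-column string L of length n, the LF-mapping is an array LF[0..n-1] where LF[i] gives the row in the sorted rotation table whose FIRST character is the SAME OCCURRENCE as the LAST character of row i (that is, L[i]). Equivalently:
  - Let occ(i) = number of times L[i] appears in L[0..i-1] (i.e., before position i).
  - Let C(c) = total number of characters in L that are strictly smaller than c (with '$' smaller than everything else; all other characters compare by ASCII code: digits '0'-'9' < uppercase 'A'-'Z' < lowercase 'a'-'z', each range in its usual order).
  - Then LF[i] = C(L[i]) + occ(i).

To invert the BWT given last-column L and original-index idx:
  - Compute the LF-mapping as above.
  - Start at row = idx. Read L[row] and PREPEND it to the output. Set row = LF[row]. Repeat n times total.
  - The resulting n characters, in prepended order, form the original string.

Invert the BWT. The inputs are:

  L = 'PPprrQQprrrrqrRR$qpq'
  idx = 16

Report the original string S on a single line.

LF mapping: 1 2 7 13 14 3 4 8 15 16 17 18 10 19 5 6 0 11 9 12
Walk LF starting at row 16, prepending L[row]:
  step 1: row=16, L[16]='$', prepend. Next row=LF[16]=0
  step 2: row=0, L[0]='P', prepend. Next row=LF[0]=1
  step 3: row=1, L[1]='P', prepend. Next row=LF[1]=2
  step 4: row=2, L[2]='p', prepend. Next row=LF[2]=7
  step 5: row=7, L[7]='p', prepend. Next row=LF[7]=8
  step 6: row=8, L[8]='r', prepend. Next row=LF[8]=15
  step 7: row=15, L[15]='R', prepend. Next row=LF[15]=6
  step 8: row=6, L[6]='Q', prepend. Next row=LF[6]=4
  step 9: row=4, L[4]='r', prepend. Next row=LF[4]=14
  step 10: row=14, L[14]='R', prepend. Next row=LF[14]=5
  step 11: row=5, L[5]='Q', prepend. Next row=LF[5]=3
  step 12: row=3, L[3]='r', prepend. Next row=LF[3]=13
  step 13: row=13, L[13]='r', prepend. Next row=LF[13]=19
  step 14: row=19, L[19]='q', prepend. Next row=LF[19]=12
  step 15: row=12, L[12]='q', prepend. Next row=LF[12]=10
  step 16: row=10, L[10]='r', prepend. Next row=LF[10]=17
  step 17: row=17, L[17]='q', prepend. Next row=LF[17]=11
  step 18: row=11, L[11]='r', prepend. Next row=LF[11]=18
  step 19: row=18, L[18]='p', prepend. Next row=LF[18]=9
  step 20: row=9, L[9]='r', prepend. Next row=LF[9]=16
Reversed output: rprqrqqrrQRrQRrppPP$

Answer: rprqrqqrrQRrQRrppPP$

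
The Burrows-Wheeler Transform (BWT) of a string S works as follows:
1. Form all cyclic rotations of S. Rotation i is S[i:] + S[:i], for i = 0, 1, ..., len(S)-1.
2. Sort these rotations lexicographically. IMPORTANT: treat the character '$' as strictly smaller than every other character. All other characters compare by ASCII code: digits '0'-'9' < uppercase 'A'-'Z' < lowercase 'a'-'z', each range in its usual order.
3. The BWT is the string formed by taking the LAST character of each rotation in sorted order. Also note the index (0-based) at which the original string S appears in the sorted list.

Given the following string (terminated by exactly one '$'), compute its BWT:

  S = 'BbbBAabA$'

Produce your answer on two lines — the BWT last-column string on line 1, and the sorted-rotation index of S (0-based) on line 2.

Answer: AbBb$AabB
4

Derivation:
All 9 rotations (rotation i = S[i:]+S[:i]):
  rot[0] = BbbBAabA$
  rot[1] = bbBAabA$B
  rot[2] = bBAabA$Bb
  rot[3] = BAabA$Bbb
  rot[4] = AabA$BbbB
  rot[5] = abA$BbbBA
  rot[6] = bA$BbbBAa
  rot[7] = A$BbbBAab
  rot[8] = $BbbBAabA
Sorted (with $ < everything):
  sorted[0] = $BbbBAabA  (last char: 'A')
  sorted[1] = A$BbbBAab  (last char: 'b')
  sorted[2] = AabA$BbbB  (last char: 'B')
  sorted[3] = BAabA$Bbb  (last char: 'b')
  sorted[4] = BbbBAabA$  (last char: '$')
  sorted[5] = abA$BbbBA  (last char: 'A')
  sorted[6] = bA$BbbBAa  (last char: 'a')
  sorted[7] = bBAabA$Bb  (last char: 'b')
  sorted[8] = bbBAabA$B  (last char: 'B')
Last column: AbBb$AabB
Original string S is at sorted index 4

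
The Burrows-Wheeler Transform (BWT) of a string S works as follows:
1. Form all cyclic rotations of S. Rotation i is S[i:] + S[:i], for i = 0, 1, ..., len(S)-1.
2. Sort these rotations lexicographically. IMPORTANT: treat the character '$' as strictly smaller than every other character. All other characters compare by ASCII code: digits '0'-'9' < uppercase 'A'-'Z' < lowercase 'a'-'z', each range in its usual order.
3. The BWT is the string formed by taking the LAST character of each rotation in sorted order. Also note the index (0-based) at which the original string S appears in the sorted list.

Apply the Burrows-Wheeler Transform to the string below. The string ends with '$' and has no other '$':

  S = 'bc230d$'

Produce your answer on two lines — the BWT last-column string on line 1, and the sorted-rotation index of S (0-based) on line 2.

Answer: d3c2$b0
4

Derivation:
All 7 rotations (rotation i = S[i:]+S[:i]):
  rot[0] = bc230d$
  rot[1] = c230d$b
  rot[2] = 230d$bc
  rot[3] = 30d$bc2
  rot[4] = 0d$bc23
  rot[5] = d$bc230
  rot[6] = $bc230d
Sorted (with $ < everything):
  sorted[0] = $bc230d  (last char: 'd')
  sorted[1] = 0d$bc23  (last char: '3')
  sorted[2] = 230d$bc  (last char: 'c')
  sorted[3] = 30d$bc2  (last char: '2')
  sorted[4] = bc230d$  (last char: '$')
  sorted[5] = c230d$b  (last char: 'b')
  sorted[6] = d$bc230  (last char: '0')
Last column: d3c2$b0
Original string S is at sorted index 4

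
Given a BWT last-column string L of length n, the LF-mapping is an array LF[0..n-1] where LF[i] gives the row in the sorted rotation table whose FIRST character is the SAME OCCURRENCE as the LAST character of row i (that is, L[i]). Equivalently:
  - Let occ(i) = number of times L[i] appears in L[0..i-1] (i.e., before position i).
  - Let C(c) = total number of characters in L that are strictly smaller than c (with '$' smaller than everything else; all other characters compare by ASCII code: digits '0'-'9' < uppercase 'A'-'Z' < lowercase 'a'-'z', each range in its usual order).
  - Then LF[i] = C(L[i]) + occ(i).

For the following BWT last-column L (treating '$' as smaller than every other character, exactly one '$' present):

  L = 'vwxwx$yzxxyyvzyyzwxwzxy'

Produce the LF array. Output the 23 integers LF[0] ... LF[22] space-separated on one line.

Answer: 1 3 7 4 8 0 13 19 9 10 14 15 2 20 16 17 21 5 11 6 22 12 18

Derivation:
Char counts: '$':1, 'v':2, 'w':4, 'x':6, 'y':6, 'z':4
C (first-col start): C('$')=0, C('v')=1, C('w')=3, C('x')=7, C('y')=13, C('z')=19
L[0]='v': occ=0, LF[0]=C('v')+0=1+0=1
L[1]='w': occ=0, LF[1]=C('w')+0=3+0=3
L[2]='x': occ=0, LF[2]=C('x')+0=7+0=7
L[3]='w': occ=1, LF[3]=C('w')+1=3+1=4
L[4]='x': occ=1, LF[4]=C('x')+1=7+1=8
L[5]='$': occ=0, LF[5]=C('$')+0=0+0=0
L[6]='y': occ=0, LF[6]=C('y')+0=13+0=13
L[7]='z': occ=0, LF[7]=C('z')+0=19+0=19
L[8]='x': occ=2, LF[8]=C('x')+2=7+2=9
L[9]='x': occ=3, LF[9]=C('x')+3=7+3=10
L[10]='y': occ=1, LF[10]=C('y')+1=13+1=14
L[11]='y': occ=2, LF[11]=C('y')+2=13+2=15
L[12]='v': occ=1, LF[12]=C('v')+1=1+1=2
L[13]='z': occ=1, LF[13]=C('z')+1=19+1=20
L[14]='y': occ=3, LF[14]=C('y')+3=13+3=16
L[15]='y': occ=4, LF[15]=C('y')+4=13+4=17
L[16]='z': occ=2, LF[16]=C('z')+2=19+2=21
L[17]='w': occ=2, LF[17]=C('w')+2=3+2=5
L[18]='x': occ=4, LF[18]=C('x')+4=7+4=11
L[19]='w': occ=3, LF[19]=C('w')+3=3+3=6
L[20]='z': occ=3, LF[20]=C('z')+3=19+3=22
L[21]='x': occ=5, LF[21]=C('x')+5=7+5=12
L[22]='y': occ=5, LF[22]=C('y')+5=13+5=18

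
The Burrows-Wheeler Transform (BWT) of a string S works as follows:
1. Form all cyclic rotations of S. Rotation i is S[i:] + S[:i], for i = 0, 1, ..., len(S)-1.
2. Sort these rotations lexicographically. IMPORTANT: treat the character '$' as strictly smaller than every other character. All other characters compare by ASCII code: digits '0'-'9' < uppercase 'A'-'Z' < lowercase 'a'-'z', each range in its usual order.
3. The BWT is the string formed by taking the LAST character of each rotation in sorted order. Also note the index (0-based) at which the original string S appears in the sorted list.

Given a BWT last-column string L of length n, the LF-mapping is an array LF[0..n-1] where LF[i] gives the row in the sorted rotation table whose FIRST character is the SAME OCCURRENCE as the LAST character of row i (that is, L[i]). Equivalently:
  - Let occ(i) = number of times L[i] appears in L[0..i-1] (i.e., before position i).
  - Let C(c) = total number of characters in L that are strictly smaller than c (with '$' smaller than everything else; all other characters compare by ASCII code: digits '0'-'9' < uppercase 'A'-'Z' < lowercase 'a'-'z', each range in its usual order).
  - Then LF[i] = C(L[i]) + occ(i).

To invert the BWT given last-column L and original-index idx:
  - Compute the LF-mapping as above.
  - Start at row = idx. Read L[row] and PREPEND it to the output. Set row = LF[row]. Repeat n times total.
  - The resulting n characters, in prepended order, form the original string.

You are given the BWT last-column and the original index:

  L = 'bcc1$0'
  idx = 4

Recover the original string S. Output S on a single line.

Answer: c0c1b$

Derivation:
LF mapping: 3 4 5 2 0 1
Walk LF starting at row 4, prepending L[row]:
  step 1: row=4, L[4]='$', prepend. Next row=LF[4]=0
  step 2: row=0, L[0]='b', prepend. Next row=LF[0]=3
  step 3: row=3, L[3]='1', prepend. Next row=LF[3]=2
  step 4: row=2, L[2]='c', prepend. Next row=LF[2]=5
  step 5: row=5, L[5]='0', prepend. Next row=LF[5]=1
  step 6: row=1, L[1]='c', prepend. Next row=LF[1]=4
Reversed output: c0c1b$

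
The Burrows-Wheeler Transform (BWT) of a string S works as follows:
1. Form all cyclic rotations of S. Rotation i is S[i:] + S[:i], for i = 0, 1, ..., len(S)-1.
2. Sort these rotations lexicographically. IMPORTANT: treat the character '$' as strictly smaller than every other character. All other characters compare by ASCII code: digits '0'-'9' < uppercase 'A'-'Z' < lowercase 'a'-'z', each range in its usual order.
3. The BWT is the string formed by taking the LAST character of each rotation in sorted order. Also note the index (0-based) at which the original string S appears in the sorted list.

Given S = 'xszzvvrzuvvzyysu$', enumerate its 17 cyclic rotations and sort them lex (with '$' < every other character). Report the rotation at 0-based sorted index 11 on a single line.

All 17 rotations (rotation i = S[i:]+S[:i]):
  rot[0] = xszzvvrzuvvzyysu$
  rot[1] = szzvvrzuvvzyysu$x
  rot[2] = zzvvrzuvvzyysu$xs
  rot[3] = zvvrzuvvzyysu$xsz
  rot[4] = vvrzuvvzyysu$xszz
  rot[5] = vrzuvvzyysu$xszzv
  rot[6] = rzuvvzyysu$xszzvv
  rot[7] = zuvvzyysu$xszzvvr
  rot[8] = uvvzyysu$xszzvvrz
  rot[9] = vvzyysu$xszzvvrzu
  rot[10] = vzyysu$xszzvvrzuv
  rot[11] = zyysu$xszzvvrzuvv
  rot[12] = yysu$xszzvvrzuvvz
  rot[13] = ysu$xszzvvrzuvvzy
  rot[14] = su$xszzvvrzuvvzyy
  rot[15] = u$xszzvvrzuvvzyys
  rot[16] = $xszzvvrzuvvzyysu
Sorted (with $ < everything):
  sorted[0] = $xszzvvrzuvvzyysu
  sorted[1] = rzuvvzyysu$xszzvv
  sorted[2] = su$xszzvvrzuvvzyy
  sorted[3] = szzvvrzuvvzyysu$x
  sorted[4] = u$xszzvvrzuvvzyys
  sorted[5] = uvvzyysu$xszzvvrz
  sorted[6] = vrzuvvzyysu$xszzv
  sorted[7] = vvrzuvvzyysu$xszz
  sorted[8] = vvzyysu$xszzvvrzu
  sorted[9] = vzyysu$xszzvvrzuv
  sorted[10] = xszzvvrzuvvzyysu$
  sorted[11] = ysu$xszzvvrzuvvzy
  sorted[12] = yysu$xszzvvrzuvvz
  sorted[13] = zuvvzyysu$xszzvvr
  sorted[14] = zvvrzuvvzyysu$xsz
  sorted[15] = zyysu$xszzvvrzuvv
  sorted[16] = zzvvrzuvvzyysu$xs
sorted[11] = ysu$xszzvvrzuvvzy

Answer: ysu$xszzvvrzuvvzy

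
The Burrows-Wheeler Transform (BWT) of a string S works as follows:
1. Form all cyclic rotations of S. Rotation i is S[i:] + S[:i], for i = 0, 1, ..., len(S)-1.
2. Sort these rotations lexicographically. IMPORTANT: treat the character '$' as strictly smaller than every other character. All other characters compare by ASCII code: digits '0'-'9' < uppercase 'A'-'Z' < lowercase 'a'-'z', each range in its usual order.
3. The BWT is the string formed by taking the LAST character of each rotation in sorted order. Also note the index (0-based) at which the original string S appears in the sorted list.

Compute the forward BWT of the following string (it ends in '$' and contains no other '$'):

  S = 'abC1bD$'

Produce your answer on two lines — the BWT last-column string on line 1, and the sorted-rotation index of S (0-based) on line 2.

Answer: DCbb$a1
4

Derivation:
All 7 rotations (rotation i = S[i:]+S[:i]):
  rot[0] = abC1bD$
  rot[1] = bC1bD$a
  rot[2] = C1bD$ab
  rot[3] = 1bD$abC
  rot[4] = bD$abC1
  rot[5] = D$abC1b
  rot[6] = $abC1bD
Sorted (with $ < everything):
  sorted[0] = $abC1bD  (last char: 'D')
  sorted[1] = 1bD$abC  (last char: 'C')
  sorted[2] = C1bD$ab  (last char: 'b')
  sorted[3] = D$abC1b  (last char: 'b')
  sorted[4] = abC1bD$  (last char: '$')
  sorted[5] = bC1bD$a  (last char: 'a')
  sorted[6] = bD$abC1  (last char: '1')
Last column: DCbb$a1
Original string S is at sorted index 4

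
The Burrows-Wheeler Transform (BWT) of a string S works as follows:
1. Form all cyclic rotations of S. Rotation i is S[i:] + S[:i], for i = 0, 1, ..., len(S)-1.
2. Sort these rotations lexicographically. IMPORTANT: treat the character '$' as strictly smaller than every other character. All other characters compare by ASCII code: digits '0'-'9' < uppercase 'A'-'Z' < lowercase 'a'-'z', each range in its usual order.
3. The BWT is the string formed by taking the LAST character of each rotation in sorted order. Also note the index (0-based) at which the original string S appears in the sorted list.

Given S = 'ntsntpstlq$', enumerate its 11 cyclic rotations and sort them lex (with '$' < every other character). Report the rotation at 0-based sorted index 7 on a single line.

Answer: stlq$ntsntp

Derivation:
All 11 rotations (rotation i = S[i:]+S[:i]):
  rot[0] = ntsntpstlq$
  rot[1] = tsntpstlq$n
  rot[2] = sntpstlq$nt
  rot[3] = ntpstlq$nts
  rot[4] = tpstlq$ntsn
  rot[5] = pstlq$ntsnt
  rot[6] = stlq$ntsntp
  rot[7] = tlq$ntsntps
  rot[8] = lq$ntsntpst
  rot[9] = q$ntsntpstl
  rot[10] = $ntsntpstlq
Sorted (with $ < everything):
  sorted[0] = $ntsntpstlq
  sorted[1] = lq$ntsntpst
  sorted[2] = ntpstlq$nts
  sorted[3] = ntsntpstlq$
  sorted[4] = pstlq$ntsnt
  sorted[5] = q$ntsntpstl
  sorted[6] = sntpstlq$nt
  sorted[7] = stlq$ntsntp
  sorted[8] = tlq$ntsntps
  sorted[9] = tpstlq$ntsn
  sorted[10] = tsntpstlq$n
sorted[7] = stlq$ntsntp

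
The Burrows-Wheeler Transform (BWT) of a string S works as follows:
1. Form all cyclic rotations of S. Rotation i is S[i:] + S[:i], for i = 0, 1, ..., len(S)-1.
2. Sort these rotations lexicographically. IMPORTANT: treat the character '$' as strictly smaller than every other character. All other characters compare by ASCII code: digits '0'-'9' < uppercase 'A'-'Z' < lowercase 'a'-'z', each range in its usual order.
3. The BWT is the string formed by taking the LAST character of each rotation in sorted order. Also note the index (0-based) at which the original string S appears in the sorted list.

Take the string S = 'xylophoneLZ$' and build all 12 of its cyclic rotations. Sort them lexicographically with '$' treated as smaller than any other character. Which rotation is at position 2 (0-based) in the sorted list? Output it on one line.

Answer: Z$xylophoneL

Derivation:
All 12 rotations (rotation i = S[i:]+S[:i]):
  rot[0] = xylophoneLZ$
  rot[1] = ylophoneLZ$x
  rot[2] = lophoneLZ$xy
  rot[3] = ophoneLZ$xyl
  rot[4] = phoneLZ$xylo
  rot[5] = honeLZ$xylop
  rot[6] = oneLZ$xyloph
  rot[7] = neLZ$xylopho
  rot[8] = eLZ$xylophon
  rot[9] = LZ$xylophone
  rot[10] = Z$xylophoneL
  rot[11] = $xylophoneLZ
Sorted (with $ < everything):
  sorted[0] = $xylophoneLZ
  sorted[1] = LZ$xylophone
  sorted[2] = Z$xylophoneL
  sorted[3] = eLZ$xylophon
  sorted[4] = honeLZ$xylop
  sorted[5] = lophoneLZ$xy
  sorted[6] = neLZ$xylopho
  sorted[7] = oneLZ$xyloph
  sorted[8] = ophoneLZ$xyl
  sorted[9] = phoneLZ$xylo
  sorted[10] = xylophoneLZ$
  sorted[11] = ylophoneLZ$x
sorted[2] = Z$xylophoneL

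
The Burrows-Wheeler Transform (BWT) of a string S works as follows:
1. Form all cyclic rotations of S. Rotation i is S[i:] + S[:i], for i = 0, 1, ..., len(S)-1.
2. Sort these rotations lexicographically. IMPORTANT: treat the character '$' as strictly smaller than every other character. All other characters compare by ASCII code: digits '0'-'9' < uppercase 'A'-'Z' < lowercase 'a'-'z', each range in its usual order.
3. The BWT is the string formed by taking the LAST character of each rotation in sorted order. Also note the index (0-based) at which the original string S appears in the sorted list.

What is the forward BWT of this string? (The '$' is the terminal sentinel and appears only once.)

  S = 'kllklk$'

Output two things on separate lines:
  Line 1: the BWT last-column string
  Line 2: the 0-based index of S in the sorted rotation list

Answer: kll$klk
3

Derivation:
All 7 rotations (rotation i = S[i:]+S[:i]):
  rot[0] = kllklk$
  rot[1] = llklk$k
  rot[2] = lklk$kl
  rot[3] = klk$kll
  rot[4] = lk$kllk
  rot[5] = k$kllkl
  rot[6] = $kllklk
Sorted (with $ < everything):
  sorted[0] = $kllklk  (last char: 'k')
  sorted[1] = k$kllkl  (last char: 'l')
  sorted[2] = klk$kll  (last char: 'l')
  sorted[3] = kllklk$  (last char: '$')
  sorted[4] = lk$kllk  (last char: 'k')
  sorted[5] = lklk$kl  (last char: 'l')
  sorted[6] = llklk$k  (last char: 'k')
Last column: kll$klk
Original string S is at sorted index 3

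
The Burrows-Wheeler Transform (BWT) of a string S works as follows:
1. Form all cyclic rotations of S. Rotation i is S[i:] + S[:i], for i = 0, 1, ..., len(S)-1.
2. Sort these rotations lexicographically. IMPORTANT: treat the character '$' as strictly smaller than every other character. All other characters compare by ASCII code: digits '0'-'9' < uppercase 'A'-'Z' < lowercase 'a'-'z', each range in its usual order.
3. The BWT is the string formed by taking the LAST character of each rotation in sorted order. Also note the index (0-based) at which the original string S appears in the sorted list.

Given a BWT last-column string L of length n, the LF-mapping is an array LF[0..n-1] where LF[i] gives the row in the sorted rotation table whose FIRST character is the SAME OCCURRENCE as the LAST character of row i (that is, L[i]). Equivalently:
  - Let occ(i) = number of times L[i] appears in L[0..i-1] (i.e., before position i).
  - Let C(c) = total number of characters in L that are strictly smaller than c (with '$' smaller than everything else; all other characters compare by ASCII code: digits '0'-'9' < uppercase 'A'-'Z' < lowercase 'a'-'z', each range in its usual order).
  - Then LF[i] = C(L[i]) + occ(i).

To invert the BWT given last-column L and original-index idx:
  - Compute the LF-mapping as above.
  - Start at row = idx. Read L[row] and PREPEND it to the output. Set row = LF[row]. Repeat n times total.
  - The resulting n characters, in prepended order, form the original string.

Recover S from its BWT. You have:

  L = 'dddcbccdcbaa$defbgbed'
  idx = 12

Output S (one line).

LF mapping: 11 12 13 7 3 8 9 14 10 4 1 2 0 15 17 19 5 20 6 18 16
Walk LF starting at row 12, prepending L[row]:
  step 1: row=12, L[12]='$', prepend. Next row=LF[12]=0
  step 2: row=0, L[0]='d', prepend. Next row=LF[0]=11
  step 3: row=11, L[11]='a', prepend. Next row=LF[11]=2
  step 4: row=2, L[2]='d', prepend. Next row=LF[2]=13
  step 5: row=13, L[13]='d', prepend. Next row=LF[13]=15
  step 6: row=15, L[15]='f', prepend. Next row=LF[15]=19
  step 7: row=19, L[19]='e', prepend. Next row=LF[19]=18
  step 8: row=18, L[18]='b', prepend. Next row=LF[18]=6
  step 9: row=6, L[6]='c', prepend. Next row=LF[6]=9
  step 10: row=9, L[9]='b', prepend. Next row=LF[9]=4
  step 11: row=4, L[4]='b', prepend. Next row=LF[4]=3
  step 12: row=3, L[3]='c', prepend. Next row=LF[3]=7
  step 13: row=7, L[7]='d', prepend. Next row=LF[7]=14
  step 14: row=14, L[14]='e', prepend. Next row=LF[14]=17
  step 15: row=17, L[17]='g', prepend. Next row=LF[17]=20
  step 16: row=20, L[20]='d', prepend. Next row=LF[20]=16
  step 17: row=16, L[16]='b', prepend. Next row=LF[16]=5
  step 18: row=5, L[5]='c', prepend. Next row=LF[5]=8
  step 19: row=8, L[8]='c', prepend. Next row=LF[8]=10
  step 20: row=10, L[10]='a', prepend. Next row=LF[10]=1
  step 21: row=1, L[1]='d', prepend. Next row=LF[1]=12
Reversed output: daccbdgedcbbcbefddad$

Answer: daccbdgedcbbcbefddad$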